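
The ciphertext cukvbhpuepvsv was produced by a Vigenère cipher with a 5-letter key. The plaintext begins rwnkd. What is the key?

lyxly

Subtract each crib letter from the matching ciphertext letter (mod 26):
c(2)−r(17)=-15≡11 → l
u(20)−w(22)=-2≡24 → y
k(10)−n(13)=-3≡23 → x
v(21)−k(10)=11 → l
b(1)−d(3)=-2≡24 → y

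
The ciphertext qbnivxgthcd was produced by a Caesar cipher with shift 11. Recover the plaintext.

q(16): 16−11=5 → f
b(1): 1−11=-10≡16 → q
n(13): 13−11=2 → c
i(8): 8−11=-3≡23 → x
v(21): 21−11=10 → k
x(23): 23−11=12 → m
g(6): 6−11=-5≡21 → v
t(19): 19−11=8 → i
h(7): 7−11=-4≡22 → w
c(2): 2−11=-9≡17 → r
d(3): 3−11=-8≡18 → s

fqcxkmviwrs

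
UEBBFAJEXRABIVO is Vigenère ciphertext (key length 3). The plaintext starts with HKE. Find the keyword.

NUX

Subtract each crib letter from the matching ciphertext letter (mod 26):
U(20)−H(7)=13 → N
E(4)−K(10)=-6≡20 → U
B(1)−E(4)=-3≡23 → X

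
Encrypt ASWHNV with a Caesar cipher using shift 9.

JBFQWE

A(0): 0+9=9 → J
S(18): 18+9=27≡1 → B
W(22): 22+9=31≡5 → F
H(7): 7+9=16 → Q
N(13): 13+9=22 → W
V(21): 21+9=30≡4 → E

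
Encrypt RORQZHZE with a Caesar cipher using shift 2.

TQTSBJBG

R(17): 17+2=19 → T
O(14): 14+2=16 → Q
R(17): 17+2=19 → T
Q(16): 16+2=18 → S
Z(25): 25+2=27≡1 → B
H(7): 7+2=9 → J
Z(25): 25+2=27≡1 → B
E(4): 4+2=6 → G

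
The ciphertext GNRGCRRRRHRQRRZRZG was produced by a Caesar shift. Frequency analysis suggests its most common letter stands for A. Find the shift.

The most frequent ciphertext letter is R (appears 9 times).
R is position 17; A is position 0.
Shift = 17.

17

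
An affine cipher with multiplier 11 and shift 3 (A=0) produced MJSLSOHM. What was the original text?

PKZWZBYP

The inverse of 11 mod 26 is 19, since 11·19=209≡1. Apply D(y)=19·(y−3) mod 26:
M(12): 19·(12−3)=171≡15 → P
J(9): 19·(9−3)=114≡10 → K
S(18): 19·(18−3)=285≡25 → Z
L(11): 19·(11−3)=152≡22 → W
S(18): 19·(18−3)=285≡25 → Z
O(14): 19·(14−3)=209≡1 → B
H(7): 19·(7−3)=76≡24 → Y
M(12): 19·(12−3)=171≡15 → P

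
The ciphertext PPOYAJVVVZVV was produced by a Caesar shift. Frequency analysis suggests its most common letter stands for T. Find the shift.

The most frequent ciphertext letter is V (appears 5 times).
V is position 21; T is position 19.
Shift = 2.

2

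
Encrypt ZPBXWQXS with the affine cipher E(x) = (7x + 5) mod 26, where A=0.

Z(25): 7·25+5=180≡24 → Y
P(15): 7·15+5=110≡6 → G
B(1): 7·1+5=12 → M
X(23): 7·23+5=166≡10 → K
W(22): 7·22+5=159≡3 → D
Q(16): 7·16+5=117≡13 → N
X(23): 7·23+5=166≡10 → K
S(18): 7·18+5=131≡1 → B

YGMKDNKB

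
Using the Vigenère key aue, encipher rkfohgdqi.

rejobkdkm

Repeat the key across the message: aueaueaue
r(17)+a(0): 17 → r
k(10)+u(20): 30≡4 → e
f(5)+e(4): 9 → j
o(14)+a(0): 14 → o
h(7)+u(20): 27≡1 → b
g(6)+e(4): 10 → k
d(3)+a(0): 3 → d
q(16)+u(20): 36≡10 → k
i(8)+e(4): 12 → m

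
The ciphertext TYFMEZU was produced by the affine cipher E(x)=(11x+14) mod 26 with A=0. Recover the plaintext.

RILOSBK

The inverse of 11 mod 26 is 19, since 11·19=209≡1. Apply D(y)=19·(y−14) mod 26:
T(19): 19·(19−14)=95≡17 → R
Y(24): 19·(24−14)=190≡8 → I
F(5): 19·(5−14)=-171≡11 → L
M(12): 19·(12−14)=-38≡14 → O
E(4): 19·(4−14)=-190≡18 → S
Z(25): 19·(25−14)=209≡1 → B
U(20): 19·(20−14)=114≡10 → K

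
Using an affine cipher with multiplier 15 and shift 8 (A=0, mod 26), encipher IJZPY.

YNTZE

I(8): 15·8+8=128≡24 → Y
J(9): 15·9+8=143≡13 → N
Z(25): 15·25+8=383≡19 → T
P(15): 15·15+8=233≡25 → Z
Y(24): 15·24+8=368≡4 → E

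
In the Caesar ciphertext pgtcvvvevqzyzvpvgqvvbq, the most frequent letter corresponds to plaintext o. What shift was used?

The most frequent ciphertext letter is v (appears 8 times).
v is position 21; o is position 14.
Shift = 7.

7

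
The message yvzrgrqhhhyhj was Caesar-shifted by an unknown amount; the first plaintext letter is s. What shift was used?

6

From the crib: y(24)−s(18)=6, so the shift is 6.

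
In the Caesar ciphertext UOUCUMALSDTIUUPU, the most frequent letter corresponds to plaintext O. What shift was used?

6

The most frequent ciphertext letter is U (appears 6 times).
U is position 20; O is position 14.
Shift = 6.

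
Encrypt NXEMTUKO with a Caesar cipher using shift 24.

LVCKRSIM

N(13): 13+24=37≡11 → L
X(23): 23+24=47≡21 → V
E(4): 4+24=28≡2 → C
M(12): 12+24=36≡10 → K
T(19): 19+24=43≡17 → R
U(20): 20+24=44≡18 → S
K(10): 10+24=34≡8 → I
O(14): 14+24=38≡12 → M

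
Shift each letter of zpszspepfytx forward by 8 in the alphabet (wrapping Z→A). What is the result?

z(25): 25+8=33≡7 → h
p(15): 15+8=23 → x
s(18): 18+8=26≡0 → a
z(25): 25+8=33≡7 → h
s(18): 18+8=26≡0 → a
p(15): 15+8=23 → x
e(4): 4+8=12 → m
p(15): 15+8=23 → x
f(5): 5+8=13 → n
y(24): 24+8=32≡6 → g
t(19): 19+8=27≡1 → b
x(23): 23+8=31≡5 → f

hxahaxmxngbf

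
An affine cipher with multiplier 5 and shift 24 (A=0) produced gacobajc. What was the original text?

mqgylqxg

The inverse of 5 mod 26 is 21, since 5·21=105≡1. Apply D(y)=21·(y−24) mod 26:
g(6): 21·(6−24)=-378≡12 → m
a(0): 21·(0−24)=-504≡16 → q
c(2): 21·(2−24)=-462≡6 → g
o(14): 21·(14−24)=-210≡24 → y
b(1): 21·(1−24)=-483≡11 → l
a(0): 21·(0−24)=-504≡16 → q
j(9): 21·(9−24)=-315≡23 → x
c(2): 21·(2−24)=-462≡6 → g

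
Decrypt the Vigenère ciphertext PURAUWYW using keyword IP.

HFJLMHQH

Repeat the key across the ciphertext: IPIPIPIP
P(15)−I(8): 7 → H
U(20)−P(15): 5 → F
R(17)−I(8): 9 → J
A(0)−P(15): -15≡11 → L
U(20)−I(8): 12 → M
W(22)−P(15): 7 → H
Y(24)−I(8): 16 → Q
W(22)−P(15): 7 → H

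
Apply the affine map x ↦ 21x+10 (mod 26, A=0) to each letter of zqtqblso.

pitifhys

z(25): 21·25+10=535≡15 → p
q(16): 21·16+10=346≡8 → i
t(19): 21·19+10=409≡19 → t
q(16): 21·16+10=346≡8 → i
b(1): 21·1+10=31≡5 → f
l(11): 21·11+10=241≡7 → h
s(18): 21·18+10=388≡24 → y
o(14): 21·14+10=304≡18 → s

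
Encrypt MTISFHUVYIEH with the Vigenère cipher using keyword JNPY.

Repeat the key across the message: JNPYJNPYJNPY
M(12)+J(9): 21 → V
T(19)+N(13): 32≡6 → G
I(8)+P(15): 23 → X
S(18)+Y(24): 42≡16 → Q
F(5)+J(9): 14 → O
H(7)+N(13): 20 → U
U(20)+P(15): 35≡9 → J
V(21)+Y(24): 45≡19 → T
Y(24)+J(9): 33≡7 → H
I(8)+N(13): 21 → V
E(4)+P(15): 19 → T
H(7)+Y(24): 31≡5 → F

VGXQOUJTHVTF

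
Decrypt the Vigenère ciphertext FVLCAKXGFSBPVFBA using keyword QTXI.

Repeat the key across the ciphertext: QTXIQTXIQTXIQTXI
F(5)−Q(16): -11≡15 → P
V(21)−T(19): 2 → C
L(11)−X(23): -12≡14 → O
C(2)−I(8): -6≡20 → U
A(0)−Q(16): -16≡10 → K
K(10)−T(19): -9≡17 → R
X(23)−X(23): 0 → A
G(6)−I(8): -2≡24 → Y
F(5)−Q(16): -11≡15 → P
S(18)−T(19): -1≡25 → Z
B(1)−X(23): -22≡4 → E
P(15)−I(8): 7 → H
V(21)−Q(16): 5 → F
F(5)−T(19): -14≡12 → M
B(1)−X(23): -22≡4 → E
A(0)−I(8): -8≡18 → S

PCOUKRAYPZEHFMES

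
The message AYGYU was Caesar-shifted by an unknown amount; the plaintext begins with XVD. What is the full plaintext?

From the crib: A(0)−X(23)=-23≡3, so the shift is 3.
Subtract 3 from each ciphertext letter:
A(0): 0−3=-3≡23 → X
Y(24): 24−3=21 → V
G(6): 6−3=3 → D
Y(24): 24−3=21 → V
U(20): 20−3=17 → R

XVDVR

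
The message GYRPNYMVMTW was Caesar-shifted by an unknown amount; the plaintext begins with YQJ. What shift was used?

From the crib: G(6)−Y(24)=-18≡8, so the shift is 8.

8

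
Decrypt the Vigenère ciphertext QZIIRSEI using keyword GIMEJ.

KRWEIMWW

Repeat the key across the ciphertext: GIMEJGIM
Q(16)−G(6): 10 → K
Z(25)−I(8): 17 → R
I(8)−M(12): -4≡22 → W
I(8)−E(4): 4 → E
R(17)−J(9): 8 → I
S(18)−G(6): 12 → M
E(4)−I(8): -4≡22 → W
I(8)−M(12): -4≡22 → W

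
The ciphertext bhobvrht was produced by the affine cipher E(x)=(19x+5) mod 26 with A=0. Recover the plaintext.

The inverse of 19 mod 26 is 11, since 19·11=209≡1. Apply D(y)=11·(y−5) mod 26:
b(1): 11·(1−5)=-44≡8 → i
h(7): 11·(7−5)=22 → w
o(14): 11·(14−5)=99≡21 → v
b(1): 11·(1−5)=-44≡8 → i
v(21): 11·(21−5)=176≡20 → u
r(17): 11·(17−5)=132≡2 → c
h(7): 11·(7−5)=22 → w
t(19): 11·(19−5)=154≡24 → y

iwviucwy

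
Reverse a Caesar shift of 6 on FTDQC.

F(5): 5−6=-1≡25 → Z
T(19): 19−6=13 → N
D(3): 3−6=-3≡23 → X
Q(16): 16−6=10 → K
C(2): 2−6=-4≡22 → W

ZNXKW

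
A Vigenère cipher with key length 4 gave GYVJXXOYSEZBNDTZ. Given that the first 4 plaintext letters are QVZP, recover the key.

Subtract each crib letter from the matching ciphertext letter (mod 26):
G(6)−Q(16)=-10≡16 → Q
Y(24)−V(21)=3 → D
V(21)−Z(25)=-4≡22 → W
J(9)−P(15)=-6≡20 → U

QDWU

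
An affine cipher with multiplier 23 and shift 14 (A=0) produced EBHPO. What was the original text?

MNLRA

The inverse of 23 mod 26 is 17, since 23·17=391≡1. Apply D(y)=17·(y−14) mod 26:
E(4): 17·(4−14)=-170≡12 → M
B(1): 17·(1−14)=-221≡13 → N
H(7): 17·(7−14)=-119≡11 → L
P(15): 17·(15−14)=17 → R
O(14): 17·(14−14)=0 → A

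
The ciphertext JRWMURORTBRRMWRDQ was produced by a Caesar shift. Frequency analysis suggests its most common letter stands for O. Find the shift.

3

The most frequent ciphertext letter is R (appears 6 times).
R is position 17; O is position 14.
Shift = 3.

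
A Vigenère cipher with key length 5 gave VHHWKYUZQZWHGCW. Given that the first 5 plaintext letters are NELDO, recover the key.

Subtract each crib letter from the matching ciphertext letter (mod 26):
V(21)−N(13)=8 → I
H(7)−E(4)=3 → D
H(7)−L(11)=-4≡22 → W
W(22)−D(3)=19 → T
K(10)−O(14)=-4≡22 → W

IDWTW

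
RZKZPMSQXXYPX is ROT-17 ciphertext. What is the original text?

R(17): 17−17=0 → A
Z(25): 25−17=8 → I
K(10): 10−17=-7≡19 → T
Z(25): 25−17=8 → I
P(15): 15−17=-2≡24 → Y
M(12): 12−17=-5≡21 → V
S(18): 18−17=1 → B
Q(16): 16−17=-1≡25 → Z
X(23): 23−17=6 → G
X(23): 23−17=6 → G
Y(24): 24−17=7 → H
P(15): 15−17=-2≡24 → Y
X(23): 23−17=6 → G

AITIYVBZGGHYG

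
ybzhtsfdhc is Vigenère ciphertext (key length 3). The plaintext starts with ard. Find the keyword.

Subtract each crib letter from the matching ciphertext letter (mod 26):
y(24)−a(0)=24 → y
b(1)−r(17)=-16≡10 → k
z(25)−d(3)=22 → w

ykw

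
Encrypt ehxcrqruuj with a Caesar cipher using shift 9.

nqglazadds

e(4): 4+9=13 → n
h(7): 7+9=16 → q
x(23): 23+9=32≡6 → g
c(2): 2+9=11 → l
r(17): 17+9=26≡0 → a
q(16): 16+9=25 → z
r(17): 17+9=26≡0 → a
u(20): 20+9=29≡3 → d
u(20): 20+9=29≡3 → d
j(9): 9+9=18 → s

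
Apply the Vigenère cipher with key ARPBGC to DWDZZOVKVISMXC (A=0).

DNSAFQVBKJYOXT

Repeat the key across the message: ARPBGCARPBGCAR
D(3)+A(0): 3 → D
W(22)+R(17): 39≡13 → N
D(3)+P(15): 18 → S
Z(25)+B(1): 26≡0 → A
Z(25)+G(6): 31≡5 → F
O(14)+C(2): 16 → Q
V(21)+A(0): 21 → V
K(10)+R(17): 27≡1 → B
V(21)+P(15): 36≡10 → K
I(8)+B(1): 9 → J
S(18)+G(6): 24 → Y
M(12)+C(2): 14 → O
X(23)+A(0): 23 → X
C(2)+R(17): 19 → T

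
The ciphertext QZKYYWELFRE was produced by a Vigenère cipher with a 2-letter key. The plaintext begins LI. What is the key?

Subtract each crib letter from the matching ciphertext letter (mod 26):
Q(16)−L(11)=5 → F
Z(25)−I(8)=17 → R

FR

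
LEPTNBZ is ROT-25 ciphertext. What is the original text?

L(11): 11−25=-14≡12 → M
E(4): 4−25=-21≡5 → F
P(15): 15−25=-10≡16 → Q
T(19): 19−25=-6≡20 → U
N(13): 13−25=-12≡14 → O
B(1): 1−25=-24≡2 → C
Z(25): 25−25=0 → A

MFQUOCA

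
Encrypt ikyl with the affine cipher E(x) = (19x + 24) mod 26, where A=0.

ugmz

i(8): 19·8+24=176≡20 → u
k(10): 19·10+24=214≡6 → g
y(24): 19·24+24=480≡12 → m
l(11): 19·11+24=233≡25 → z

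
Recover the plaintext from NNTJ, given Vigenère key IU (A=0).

FTLP

Repeat the key across the ciphertext: IUIU
N(13)−I(8): 5 → F
N(13)−U(20): -7≡19 → T
T(19)−I(8): 11 → L
J(9)−U(20): -11≡15 → P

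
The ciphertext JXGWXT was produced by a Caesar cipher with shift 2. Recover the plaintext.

J(9): 9−2=7 → H
X(23): 23−2=21 → V
G(6): 6−2=4 → E
W(22): 22−2=20 → U
X(23): 23−2=21 → V
T(19): 19−2=17 → R

HVEUVR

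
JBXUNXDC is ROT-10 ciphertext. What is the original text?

ZRNKDNTS

J(9): 9−10=-1≡25 → Z
B(1): 1−10=-9≡17 → R
X(23): 23−10=13 → N
U(20): 20−10=10 → K
N(13): 13−10=3 → D
X(23): 23−10=13 → N
D(3): 3−10=-7≡19 → T
C(2): 2−10=-8≡18 → S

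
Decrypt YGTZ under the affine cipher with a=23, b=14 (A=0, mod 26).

OUHF

The inverse of 23 mod 26 is 17, since 23·17=391≡1. Apply D(y)=17·(y−14) mod 26:
Y(24): 17·(24−14)=170≡14 → O
G(6): 17·(6−14)=-136≡20 → U
T(19): 17·(19−14)=85≡7 → H
Z(25): 17·(25−14)=187≡5 → F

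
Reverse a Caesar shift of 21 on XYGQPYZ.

X(23): 23−21=2 → C
Y(24): 24−21=3 → D
G(6): 6−21=-15≡11 → L
Q(16): 16−21=-5≡21 → V
P(15): 15−21=-6≡20 → U
Y(24): 24−21=3 → D
Z(25): 25−21=4 → E

CDLVUDE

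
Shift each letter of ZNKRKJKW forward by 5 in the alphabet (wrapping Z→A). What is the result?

ESPWPOPB

Z(25): 25+5=30≡4 → E
N(13): 13+5=18 → S
K(10): 10+5=15 → P
R(17): 17+5=22 → W
K(10): 10+5=15 → P
J(9): 9+5=14 → O
K(10): 10+5=15 → P
W(22): 22+5=27≡1 → B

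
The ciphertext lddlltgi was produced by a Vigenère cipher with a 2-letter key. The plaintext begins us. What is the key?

Subtract each crib letter from the matching ciphertext letter (mod 26):
l(11)−u(20)=-9≡17 → r
d(3)−s(18)=-15≡11 → l

rl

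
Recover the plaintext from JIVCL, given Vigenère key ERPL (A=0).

FRGRH

Repeat the key across the ciphertext: ERPLE
J(9)−E(4): 5 → F
I(8)−R(17): -9≡17 → R
V(21)−P(15): 6 → G
C(2)−L(11): -9≡17 → R
L(11)−E(4): 7 → H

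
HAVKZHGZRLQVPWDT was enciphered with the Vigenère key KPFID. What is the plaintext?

XLQCWXRUJIGGKOAJ

Repeat the key across the ciphertext: KPFIDKPFIDKPFIDK
H(7)−K(10): -3≡23 → X
A(0)−P(15): -15≡11 → L
V(21)−F(5): 16 → Q
K(10)−I(8): 2 → C
Z(25)−D(3): 22 → W
H(7)−K(10): -3≡23 → X
G(6)−P(15): -9≡17 → R
Z(25)−F(5): 20 → U
R(17)−I(8): 9 → J
L(11)−D(3): 8 → I
Q(16)−K(10): 6 → G
V(21)−P(15): 6 → G
P(15)−F(5): 10 → K
W(22)−I(8): 14 → O
D(3)−D(3): 0 → A
T(19)−K(10): 9 → J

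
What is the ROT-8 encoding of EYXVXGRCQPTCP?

MGFDFOZKYXBKX

E(4): 4+8=12 → M
Y(24): 24+8=32≡6 → G
X(23): 23+8=31≡5 → F
V(21): 21+8=29≡3 → D
X(23): 23+8=31≡5 → F
G(6): 6+8=14 → O
R(17): 17+8=25 → Z
C(2): 2+8=10 → K
Q(16): 16+8=24 → Y
P(15): 15+8=23 → X
T(19): 19+8=27≡1 → B
C(2): 2+8=10 → K
P(15): 15+8=23 → X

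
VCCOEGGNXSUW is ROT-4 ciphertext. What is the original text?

RYYKACCJTOQS

V(21): 21−4=17 → R
C(2): 2−4=-2≡24 → Y
C(2): 2−4=-2≡24 → Y
O(14): 14−4=10 → K
E(4): 4−4=0 → A
G(6): 6−4=2 → C
G(6): 6−4=2 → C
N(13): 13−4=9 → J
X(23): 23−4=19 → T
S(18): 18−4=14 → O
U(20): 20−4=16 → Q
W(22): 22−4=18 → S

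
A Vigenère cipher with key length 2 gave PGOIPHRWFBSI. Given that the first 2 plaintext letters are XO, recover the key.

SS

Subtract each crib letter from the matching ciphertext letter (mod 26):
P(15)−X(23)=-8≡18 → S
G(6)−O(14)=-8≡18 → S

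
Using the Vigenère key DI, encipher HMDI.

Repeat the key across the message: DIDI
H(7)+D(3): 10 → K
M(12)+I(8): 20 → U
D(3)+D(3): 6 → G
I(8)+I(8): 16 → Q

KUGQ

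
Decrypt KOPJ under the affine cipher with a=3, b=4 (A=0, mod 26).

CMVT

The inverse of 3 mod 26 is 9, since 3·9=27≡1. Apply D(y)=9·(y−4) mod 26:
K(10): 9·(10−4)=54≡2 → C
O(14): 9·(14−4)=90≡12 → M
P(15): 9·(15−4)=99≡21 → V
J(9): 9·(9−4)=45≡19 → T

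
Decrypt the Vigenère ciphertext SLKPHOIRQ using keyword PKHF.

DBDKSEBMB

Repeat the key across the ciphertext: PKHFPKHFP
S(18)−P(15): 3 → D
L(11)−K(10): 1 → B
K(10)−H(7): 3 → D
P(15)−F(5): 10 → K
H(7)−P(15): -8≡18 → S
O(14)−K(10): 4 → E
I(8)−H(7): 1 → B
R(17)−F(5): 12 → M
Q(16)−P(15): 1 → B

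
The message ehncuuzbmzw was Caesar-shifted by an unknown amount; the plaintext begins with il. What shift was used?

22

From the crib: e(4)−i(8)=-4≡22, so the shift is 22.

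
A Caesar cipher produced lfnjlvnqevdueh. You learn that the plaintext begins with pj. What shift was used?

22

From the crib: l(11)−p(15)=-4≡22, so the shift is 22.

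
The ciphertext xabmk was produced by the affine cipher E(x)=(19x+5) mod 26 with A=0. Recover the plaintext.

The inverse of 19 mod 26 is 11, since 19·11=209≡1. Apply D(y)=11·(y−5) mod 26:
x(23): 11·(23−5)=198≡16 → q
a(0): 11·(0−5)=-55≡23 → x
b(1): 11·(1−5)=-44≡8 → i
m(12): 11·(12−5)=77≡25 → z
k(10): 11·(10−5)=55≡3 → d

qxizd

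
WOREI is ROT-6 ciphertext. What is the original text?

QILYC

W(22): 22−6=16 → Q
O(14): 14−6=8 → I
R(17): 17−6=11 → L
E(4): 4−6=-2≡24 → Y
I(8): 8−6=2 → C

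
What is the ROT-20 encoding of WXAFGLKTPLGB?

W(22): 22+20=42≡16 → Q
X(23): 23+20=43≡17 → R
A(0): 0+20=20 → U
F(5): 5+20=25 → Z
G(6): 6+20=26≡0 → A
L(11): 11+20=31≡5 → F
K(10): 10+20=30≡4 → E
T(19): 19+20=39≡13 → N
P(15): 15+20=35≡9 → J
L(11): 11+20=31≡5 → F
G(6): 6+20=26≡0 → A
B(1): 1+20=21 → V

QRUZAFENJFAV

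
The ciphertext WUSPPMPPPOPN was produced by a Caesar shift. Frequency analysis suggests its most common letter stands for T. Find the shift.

The most frequent ciphertext letter is P (appears 6 times).
P is position 15; T is position 19.
Shift = -4≡22.

22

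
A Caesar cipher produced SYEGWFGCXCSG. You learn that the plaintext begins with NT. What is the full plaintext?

From the crib: S(18)−N(13)=5, so the shift is 5.
Subtract 5 from each ciphertext letter:
S(18): 18−5=13 → N
Y(24): 24−5=19 → T
E(4): 4−5=-1≡25 → Z
G(6): 6−5=1 → B
W(22): 22−5=17 → R
F(5): 5−5=0 → A
G(6): 6−5=1 → B
C(2): 2−5=-3≡23 → X
X(23): 23−5=18 → S
C(2): 2−5=-3≡23 → X
S(18): 18−5=13 → N
G(6): 6−5=1 → B

NTZBRABXSXNB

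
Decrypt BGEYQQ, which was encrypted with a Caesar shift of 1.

B(1): 1−1=0 → A
G(6): 6−1=5 → F
E(4): 4−1=3 → D
Y(24): 24−1=23 → X
Q(16): 16−1=15 → P
Q(16): 16−1=15 → P

AFDXPP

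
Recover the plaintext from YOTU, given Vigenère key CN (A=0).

WBRH

Repeat the key across the ciphertext: CNCN
Y(24)−C(2): 22 → W
O(14)−N(13): 1 → B
T(19)−C(2): 17 → R
U(20)−N(13): 7 → H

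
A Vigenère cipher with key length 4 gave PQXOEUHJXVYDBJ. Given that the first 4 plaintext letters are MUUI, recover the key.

DWDG

Subtract each crib letter from the matching ciphertext letter (mod 26):
P(15)−M(12)=3 → D
Q(16)−U(20)=-4≡22 → W
X(23)−U(20)=3 → D
O(14)−I(8)=6 → G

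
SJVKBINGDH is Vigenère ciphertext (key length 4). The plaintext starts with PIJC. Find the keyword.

DBMI

Subtract each crib letter from the matching ciphertext letter (mod 26):
S(18)−P(15)=3 → D
J(9)−I(8)=1 → B
V(21)−J(9)=12 → M
K(10)−C(2)=8 → I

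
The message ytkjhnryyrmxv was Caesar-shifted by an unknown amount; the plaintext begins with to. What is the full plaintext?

From the crib: y(24)−t(19)=5, so the shift is 5.
Subtract 5 from each ciphertext letter:
y(24): 24−5=19 → t
t(19): 19−5=14 → o
k(10): 10−5=5 → f
j(9): 9−5=4 → e
h(7): 7−5=2 → c
n(13): 13−5=8 → i
r(17): 17−5=12 → m
y(24): 24−5=19 → t
y(24): 24−5=19 → t
r(17): 17−5=12 → m
m(12): 12−5=7 → h
x(23): 23−5=18 → s
v(21): 21−5=16 → q

tofecimttmhsq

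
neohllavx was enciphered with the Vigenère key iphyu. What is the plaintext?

Repeat the key across the ciphertext: iphyuiphy
n(13)−i(8): 5 → f
e(4)−p(15): -11≡15 → p
o(14)−h(7): 7 → h
h(7)−y(24): -17≡9 → j
l(11)−u(20): -9≡17 → r
l(11)−i(8): 3 → d
a(0)−p(15): -15≡11 → l
v(21)−h(7): 14 → o
x(23)−y(24): -1≡25 → z

fphjrdloz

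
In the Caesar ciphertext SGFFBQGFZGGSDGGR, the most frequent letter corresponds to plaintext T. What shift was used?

13

The most frequent ciphertext letter is G (appears 6 times).
G is position 6; T is position 19.
Shift = -13≡13.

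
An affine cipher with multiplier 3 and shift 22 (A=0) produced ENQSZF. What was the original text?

The inverse of 3 mod 26 is 9, since 3·9=27≡1. Apply D(y)=9·(y−22) mod 26:
E(4): 9·(4−22)=-162≡20 → U
N(13): 9·(13−22)=-81≡23 → X
Q(16): 9·(16−22)=-54≡24 → Y
S(18): 9·(18−22)=-36≡16 → Q
Z(25): 9·(25−22)=27≡1 → B
F(5): 9·(5−22)=-153≡3 → D

UXYQBD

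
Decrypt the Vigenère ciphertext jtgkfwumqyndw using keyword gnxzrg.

dgjloqoztzwxq

Repeat the key across the ciphertext: gnxzrggnxzrgg
j(9)−g(6): 3 → d
t(19)−n(13): 6 → g
g(6)−x(23): -17≡9 → j
k(10)−z(25): -15≡11 → l
f(5)−r(17): -12≡14 → o
w(22)−g(6): 16 → q
u(20)−g(6): 14 → o
m(12)−n(13): -1≡25 → z
q(16)−x(23): -7≡19 → t
y(24)−z(25): -1≡25 → z
n(13)−r(17): -4≡22 → w
d(3)−g(6): -3≡23 → x
w(22)−g(6): 16 → q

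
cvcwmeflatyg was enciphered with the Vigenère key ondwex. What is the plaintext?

oizaihryxxuj

Repeat the key across the ciphertext: ondwexondwex
c(2)−o(14): -12≡14 → o
v(21)−n(13): 8 → i
c(2)−d(3): -1≡25 → z
w(22)−w(22): 0 → a
m(12)−e(4): 8 → i
e(4)−x(23): -19≡7 → h
f(5)−o(14): -9≡17 → r
l(11)−n(13): -2≡24 → y
a(0)−d(3): -3≡23 → x
t(19)−w(22): -3≡23 → x
y(24)−e(4): 20 → u
g(6)−x(23): -17≡9 → j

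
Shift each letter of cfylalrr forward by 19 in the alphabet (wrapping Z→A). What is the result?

c(2): 2+19=21 → v
f(5): 5+19=24 → y
y(24): 24+19=43≡17 → r
l(11): 11+19=30≡4 → e
a(0): 0+19=19 → t
l(11): 11+19=30≡4 → e
r(17): 17+19=36≡10 → k
r(17): 17+19=36≡10 → k

vyretekk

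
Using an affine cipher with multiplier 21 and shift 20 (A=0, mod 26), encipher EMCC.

E(4): 21·4+20=104≡0 → A
M(12): 21·12+20=272≡12 → M
C(2): 21·2+20=62≡10 → K
C(2): 21·2+20=62≡10 → K

AMKK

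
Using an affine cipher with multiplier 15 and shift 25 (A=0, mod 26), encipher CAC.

C(2): 15·2+25=55≡3 → D
A(0): 15·0+25=25 → Z
C(2): 15·2+25=55≡3 → D

DZD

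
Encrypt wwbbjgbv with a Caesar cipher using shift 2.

yyddlidx

w(22): 22+2=24 → y
w(22): 22+2=24 → y
b(1): 1+2=3 → d
b(1): 1+2=3 → d
j(9): 9+2=11 → l
g(6): 6+2=8 → i
b(1): 1+2=3 → d
v(21): 21+2=23 → x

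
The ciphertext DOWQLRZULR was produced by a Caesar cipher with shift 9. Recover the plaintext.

UFNHCIQLCI

D(3): 3−9=-6≡20 → U
O(14): 14−9=5 → F
W(22): 22−9=13 → N
Q(16): 16−9=7 → H
L(11): 11−9=2 → C
R(17): 17−9=8 → I
Z(25): 25−9=16 → Q
U(20): 20−9=11 → L
L(11): 11−9=2 → C
R(17): 17−9=8 → I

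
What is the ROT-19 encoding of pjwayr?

icptrk

p(15): 15+19=34≡8 → i
j(9): 9+19=28≡2 → c
w(22): 22+19=41≡15 → p
a(0): 0+19=19 → t
y(24): 24+19=43≡17 → r
r(17): 17+19=36≡10 → k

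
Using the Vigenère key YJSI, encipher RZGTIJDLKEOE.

Repeat the key across the message: YJSIYJSIYJSI
R(17)+Y(24): 41≡15 → P
Z(25)+J(9): 34≡8 → I
G(6)+S(18): 24 → Y
T(19)+I(8): 27≡1 → B
I(8)+Y(24): 32≡6 → G
J(9)+J(9): 18 → S
D(3)+S(18): 21 → V
L(11)+I(8): 19 → T
K(10)+Y(24): 34≡8 → I
E(4)+J(9): 13 → N
O(14)+S(18): 32≡6 → G
E(4)+I(8): 12 → M

PIYBGSVTINGM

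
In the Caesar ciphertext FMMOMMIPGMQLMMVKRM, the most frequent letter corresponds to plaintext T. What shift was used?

19

The most frequent ciphertext letter is M (appears 8 times).
M is position 12; T is position 19.
Shift = -7≡19.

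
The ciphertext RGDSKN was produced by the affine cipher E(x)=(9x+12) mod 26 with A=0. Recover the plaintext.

The inverse of 9 mod 26 is 3, since 9·3=27≡1. Apply D(y)=3·(y−12) mod 26:
R(17): 3·(17−12)=15 → P
G(6): 3·(6−12)=-18≡8 → I
D(3): 3·(3−12)=-27≡25 → Z
S(18): 3·(18−12)=18 → S
K(10): 3·(10−12)=-6≡20 → U
N(13): 3·(13−12)=3 → D

PIZSUD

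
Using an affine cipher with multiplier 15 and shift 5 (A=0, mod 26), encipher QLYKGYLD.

Q(16): 15·16+5=245≡11 → L
L(11): 15·11+5=170≡14 → O
Y(24): 15·24+5=365≡1 → B
K(10): 15·10+5=155≡25 → Z
G(6): 15·6+5=95≡17 → R
Y(24): 15·24+5=365≡1 → B
L(11): 15·11+5=170≡14 → O
D(3): 15·3+5=50≡24 → Y

LOBZRBOY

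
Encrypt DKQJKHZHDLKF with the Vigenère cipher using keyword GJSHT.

Repeat the key across the message: GJSHTGJSHTGJ
D(3)+G(6): 9 → J
K(10)+J(9): 19 → T
Q(16)+S(18): 34≡8 → I
J(9)+H(7): 16 → Q
K(10)+T(19): 29≡3 → D
H(7)+G(6): 13 → N
Z(25)+J(9): 34≡8 → I
H(7)+S(18): 25 → Z
D(3)+H(7): 10 → K
L(11)+T(19): 30≡4 → E
K(10)+G(6): 16 → Q
F(5)+J(9): 14 → O

JTIQDNIZKEQO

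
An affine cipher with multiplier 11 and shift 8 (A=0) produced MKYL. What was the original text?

The inverse of 11 mod 26 is 19, since 11·19=209≡1. Apply D(y)=19·(y−8) mod 26:
M(12): 19·(12−8)=76≡24 → Y
K(10): 19·(10−8)=38≡12 → M
Y(24): 19·(24−8)=304≡18 → S
L(11): 19·(11−8)=57≡5 → F

YMSF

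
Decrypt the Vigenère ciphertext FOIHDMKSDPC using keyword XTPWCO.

IVTLBYNZOTA

Repeat the key across the ciphertext: XTPWCOXTPWC
F(5)−X(23): -18≡8 → I
O(14)−T(19): -5≡21 → V
I(8)−P(15): -7≡19 → T
H(7)−W(22): -15≡11 → L
D(3)−C(2): 1 → B
M(12)−O(14): -2≡24 → Y
K(10)−X(23): -13≡13 → N
S(18)−T(19): -1≡25 → Z
D(3)−P(15): -12≡14 → O
P(15)−W(22): -7≡19 → T
C(2)−C(2): 0 → A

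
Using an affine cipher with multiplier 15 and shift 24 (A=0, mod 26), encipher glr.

kht

g(6): 15·6+24=114≡10 → k
l(11): 15·11+24=189≡7 → h
r(17): 15·17+24=279≡19 → t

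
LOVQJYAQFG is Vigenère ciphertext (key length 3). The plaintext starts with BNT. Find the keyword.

KBC

Subtract each crib letter from the matching ciphertext letter (mod 26):
L(11)−B(1)=10 → K
O(14)−N(13)=1 → B
V(21)−T(19)=2 → C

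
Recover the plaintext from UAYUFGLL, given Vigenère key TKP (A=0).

BQJBVRSB

Repeat the key across the ciphertext: TKPTKPTK
U(20)−T(19): 1 → B
A(0)−K(10): -10≡16 → Q
Y(24)−P(15): 9 → J
U(20)−T(19): 1 → B
F(5)−K(10): -5≡21 → V
G(6)−P(15): -9≡17 → R
L(11)−T(19): -8≡18 → S
L(11)−K(10): 1 → B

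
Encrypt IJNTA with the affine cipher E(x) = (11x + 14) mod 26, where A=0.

YJBPO

I(8): 11·8+14=102≡24 → Y
J(9): 11·9+14=113≡9 → J
N(13): 11·13+14=157≡1 → B
T(19): 11·19+14=223≡15 → P
A(0): 11·0+14=14 → O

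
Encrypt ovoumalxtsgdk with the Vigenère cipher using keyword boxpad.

Repeat the key across the message: boxpadboxpadb
o(14)+b(1): 15 → p
v(21)+o(14): 35≡9 → j
o(14)+x(23): 37≡11 → l
u(20)+p(15): 35≡9 → j
m(12)+a(0): 12 → m
a(0)+d(3): 3 → d
l(11)+b(1): 12 → m
x(23)+o(14): 37≡11 → l
t(19)+x(23): 42≡16 → q
s(18)+p(15): 33≡7 → h
g(6)+a(0): 6 → g
d(3)+d(3): 6 → g
k(10)+b(1): 11 → l

pjljmdmlqhggl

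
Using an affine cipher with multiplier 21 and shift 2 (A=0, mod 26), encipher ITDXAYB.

I(8): 21·8+2=170≡14 → O
T(19): 21·19+2=401≡11 → L
D(3): 21·3+2=65≡13 → N
X(23): 21·23+2=485≡17 → R
A(0): 21·0+2=2 → C
Y(24): 21·24+2=506≡12 → M
B(1): 21·1+2=23 → X

OLNRCMX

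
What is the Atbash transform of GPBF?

G(6) → T(19)
P(15) → K(10)
B(1) → Y(24)
F(5) → U(20)

TKYU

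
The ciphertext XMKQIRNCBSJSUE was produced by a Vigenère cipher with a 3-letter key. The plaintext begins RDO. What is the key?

GJW

Subtract each crib letter from the matching ciphertext letter (mod 26):
X(23)−R(17)=6 → G
M(12)−D(3)=9 → J
K(10)−O(14)=-4≡22 → W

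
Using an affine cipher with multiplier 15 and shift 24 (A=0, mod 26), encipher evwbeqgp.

gbqngekp

e(4): 15·4+24=84≡6 → g
v(21): 15·21+24=339≡1 → b
w(22): 15·22+24=354≡16 → q
b(1): 15·1+24=39≡13 → n
e(4): 15·4+24=84≡6 → g
q(16): 15·16+24=264≡4 → e
g(6): 15·6+24=114≡10 → k
p(15): 15·15+24=249≡15 → p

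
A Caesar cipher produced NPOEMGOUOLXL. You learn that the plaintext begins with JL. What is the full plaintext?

JLKAICKQKHTH

From the crib: N(13)−J(9)=4, so the shift is 4.
Subtract 4 from each ciphertext letter:
N(13): 13−4=9 → J
P(15): 15−4=11 → L
O(14): 14−4=10 → K
E(4): 4−4=0 → A
M(12): 12−4=8 → I
G(6): 6−4=2 → C
O(14): 14−4=10 → K
U(20): 20−4=16 → Q
O(14): 14−4=10 → K
L(11): 11−4=7 → H
X(23): 23−4=19 → T
L(11): 11−4=7 → H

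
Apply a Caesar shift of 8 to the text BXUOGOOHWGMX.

B(1): 1+8=9 → J
X(23): 23+8=31≡5 → F
U(20): 20+8=28≡2 → C
O(14): 14+8=22 → W
G(6): 6+8=14 → O
O(14): 14+8=22 → W
O(14): 14+8=22 → W
H(7): 7+8=15 → P
W(22): 22+8=30≡4 → E
G(6): 6+8=14 → O
M(12): 12+8=20 → U
X(23): 23+8=31≡5 → F

JFCWOWWPEOUF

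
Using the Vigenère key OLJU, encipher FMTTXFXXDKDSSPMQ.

Repeat the key across the message: OLJUOLJUOLJUOLJU
F(5)+O(14): 19 → T
M(12)+L(11): 23 → X
T(19)+J(9): 28≡2 → C
T(19)+U(20): 39≡13 → N
X(23)+O(14): 37≡11 → L
F(5)+L(11): 16 → Q
X(23)+J(9): 32≡6 → G
X(23)+U(20): 43≡17 → R
D(3)+O(14): 17 → R
K(10)+L(11): 21 → V
D(3)+J(9): 12 → M
S(18)+U(20): 38≡12 → M
S(18)+O(14): 32≡6 → G
P(15)+L(11): 26≡0 → A
M(12)+J(9): 21 → V
Q(16)+U(20): 36≡10 → K

TXCNLQGRRVMMGAVK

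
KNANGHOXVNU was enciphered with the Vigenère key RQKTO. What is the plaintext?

Repeat the key across the ciphertext: RQKTORQKTOR
K(10)−R(17): -7≡19 → T
N(13)−Q(16): -3≡23 → X
A(0)−K(10): -10≡16 → Q
N(13)−T(19): -6≡20 → U
G(6)−O(14): -8≡18 → S
H(7)−R(17): -10≡16 → Q
O(14)−Q(16): -2≡24 → Y
X(23)−K(10): 13 → N
V(21)−T(19): 2 → C
N(13)−O(14): -1≡25 → Z
U(20)−R(17): 3 → D

TXQUSQYNCZD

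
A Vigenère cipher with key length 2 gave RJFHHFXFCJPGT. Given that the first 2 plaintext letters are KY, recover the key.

Subtract each crib letter from the matching ciphertext letter (mod 26):
R(17)−K(10)=7 → H
J(9)−Y(24)=-15≡11 → L

HL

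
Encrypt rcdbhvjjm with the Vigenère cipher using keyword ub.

ldxcbwdkg

Repeat the key across the message: ububububu
r(17)+u(20): 37≡11 → l
c(2)+b(1): 3 → d
d(3)+u(20): 23 → x
b(1)+b(1): 2 → c
h(7)+u(20): 27≡1 → b
v(21)+b(1): 22 → w
j(9)+u(20): 29≡3 → d
j(9)+b(1): 10 → k
m(12)+u(20): 32≡6 → g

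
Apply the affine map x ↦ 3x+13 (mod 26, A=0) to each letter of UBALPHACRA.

VQNUGINTMN

U(20): 3·20+13=73≡21 → V
B(1): 3·1+13=16 → Q
A(0): 3·0+13=13 → N
L(11): 3·11+13=46≡20 → U
P(15): 3·15+13=58≡6 → G
H(7): 3·7+13=34≡8 → I
A(0): 3·0+13=13 → N
C(2): 3·2+13=19 → T
R(17): 3·17+13=64≡12 → M
A(0): 3·0+13=13 → N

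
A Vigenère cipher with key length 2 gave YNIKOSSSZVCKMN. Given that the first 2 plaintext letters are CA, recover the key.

WN

Subtract each crib letter from the matching ciphertext letter (mod 26):
Y(24)−C(2)=22 → W
N(13)−A(0)=13 → N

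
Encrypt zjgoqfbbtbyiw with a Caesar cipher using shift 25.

yifnpeaasaxhv

z(25): 25+25=50≡24 → y
j(9): 9+25=34≡8 → i
g(6): 6+25=31≡5 → f
o(14): 14+25=39≡13 → n
q(16): 16+25=41≡15 → p
f(5): 5+25=30≡4 → e
b(1): 1+25=26≡0 → a
b(1): 1+25=26≡0 → a
t(19): 19+25=44≡18 → s
b(1): 1+25=26≡0 → a
y(24): 24+25=49≡23 → x
i(8): 8+25=33≡7 → h
w(22): 22+25=47≡21 → v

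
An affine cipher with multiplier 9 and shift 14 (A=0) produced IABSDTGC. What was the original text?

IKNMTPCQ

The inverse of 9 mod 26 is 3, since 9·3=27≡1. Apply D(y)=3·(y−14) mod 26:
I(8): 3·(8−14)=-18≡8 → I
A(0): 3·(0−14)=-42≡10 → K
B(1): 3·(1−14)=-39≡13 → N
S(18): 3·(18−14)=12 → M
D(3): 3·(3−14)=-33≡19 → T
T(19): 3·(19−14)=15 → P
G(6): 3·(6−14)=-24≡2 → C
C(2): 3·(2−14)=-36≡16 → Q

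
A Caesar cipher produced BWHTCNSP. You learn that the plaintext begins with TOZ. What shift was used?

8

From the crib: B(1)−T(19)=-18≡8, so the shift is 8.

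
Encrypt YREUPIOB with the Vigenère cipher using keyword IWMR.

GNQLXEAS

Repeat the key across the message: IWMRIWMR
Y(24)+I(8): 32≡6 → G
R(17)+W(22): 39≡13 → N
E(4)+M(12): 16 → Q
U(20)+R(17): 37≡11 → L
P(15)+I(8): 23 → X
I(8)+W(22): 30≡4 → E
O(14)+M(12): 26≡0 → A
B(1)+R(17): 18 → S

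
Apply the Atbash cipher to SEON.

HVLM

S(18) → H(7)
E(4) → V(21)
O(14) → L(11)
N(13) → M(12)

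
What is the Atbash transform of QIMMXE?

JRNNCV

Q(16) → J(9)
I(8) → R(17)
M(12) → N(13)
M(12) → N(13)
X(23) → C(2)
E(4) → V(21)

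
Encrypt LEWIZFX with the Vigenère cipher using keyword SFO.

DJKAETP

Repeat the key across the message: SFOSFOS
L(11)+S(18): 29≡3 → D
E(4)+F(5): 9 → J
W(22)+O(14): 36≡10 → K
I(8)+S(18): 26≡0 → A
Z(25)+F(5): 30≡4 → E
F(5)+O(14): 19 → T
X(23)+S(18): 41≡15 → P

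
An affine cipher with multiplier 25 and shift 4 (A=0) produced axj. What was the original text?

The inverse of 25 mod 26 is 25, since 25·25=625≡1. Apply D(y)=25·(y−4) mod 26:
a(0): 25·(0−4)=-100≡4 → e
x(23): 25·(23−4)=475≡7 → h
j(9): 25·(9−4)=125≡21 → v

ehv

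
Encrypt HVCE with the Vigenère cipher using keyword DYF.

KTHH

Repeat the key across the message: DYFD
H(7)+D(3): 10 → K
V(21)+Y(24): 45≡19 → T
C(2)+F(5): 7 → H
E(4)+D(3): 7 → H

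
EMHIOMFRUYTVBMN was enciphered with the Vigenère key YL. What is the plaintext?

Repeat the key across the ciphertext: YLYLYLYLYLYLYLY
E(4)−Y(24): -20≡6 → G
M(12)−L(11): 1 → B
H(7)−Y(24): -17≡9 → J
I(8)−L(11): -3≡23 → X
O(14)−Y(24): -10≡16 → Q
M(12)−L(11): 1 → B
F(5)−Y(24): -19≡7 → H
R(17)−L(11): 6 → G
U(20)−Y(24): -4≡22 → W
Y(24)−L(11): 13 → N
T(19)−Y(24): -5≡21 → V
V(21)−L(11): 10 → K
B(1)−Y(24): -23≡3 → D
M(12)−L(11): 1 → B
N(13)−Y(24): -11≡15 → P

GBJXQBHGWNVKDBP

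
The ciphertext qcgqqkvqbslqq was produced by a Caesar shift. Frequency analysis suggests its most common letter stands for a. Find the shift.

16

The most frequent ciphertext letter is q (appears 6 times).
q is position 16; a is position 0.
Shift = 16.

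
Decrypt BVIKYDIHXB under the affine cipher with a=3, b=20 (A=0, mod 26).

The inverse of 3 mod 26 is 9, since 3·9=27≡1. Apply D(y)=9·(y−20) mod 26:
B(1): 9·(1−20)=-171≡11 → L
V(21): 9·(21−20)=9 → J
I(8): 9·(8−20)=-108≡22 → W
K(10): 9·(10−20)=-90≡14 → O
Y(24): 9·(24−20)=36≡10 → K
D(3): 9·(3−20)=-153≡3 → D
I(8): 9·(8−20)=-108≡22 → W
H(7): 9·(7−20)=-117≡13 → N
X(23): 9·(23−20)=27≡1 → B
B(1): 9·(1−20)=-171≡11 → L

LJWOKDWNBL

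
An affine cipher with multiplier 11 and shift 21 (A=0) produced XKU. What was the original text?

MZH

The inverse of 11 mod 26 is 19, since 11·19=209≡1. Apply D(y)=19·(y−21) mod 26:
X(23): 19·(23−21)=38≡12 → M
K(10): 19·(10−21)=-209≡25 → Z
U(20): 19·(20−21)=-19≡7 → H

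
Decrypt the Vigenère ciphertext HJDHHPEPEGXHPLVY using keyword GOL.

BVSBTEYBTAJWJXKS

Repeat the key across the ciphertext: GOLGOLGOLGOLGOLG
H(7)−G(6): 1 → B
J(9)−O(14): -5≡21 → V
D(3)−L(11): -8≡18 → S
H(7)−G(6): 1 → B
H(7)−O(14): -7≡19 → T
P(15)−L(11): 4 → E
E(4)−G(6): -2≡24 → Y
P(15)−O(14): 1 → B
E(4)−L(11): -7≡19 → T
G(6)−G(6): 0 → A
X(23)−O(14): 9 → J
H(7)−L(11): -4≡22 → W
P(15)−G(6): 9 → J
L(11)−O(14): -3≡23 → X
V(21)−L(11): 10 → K
Y(24)−G(6): 18 → S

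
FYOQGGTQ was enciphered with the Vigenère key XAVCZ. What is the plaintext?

Repeat the key across the ciphertext: XAVCZXAV
F(5)−X(23): -18≡8 → I
Y(24)−A(0): 24 → Y
O(14)−V(21): -7≡19 → T
Q(16)−C(2): 14 → O
G(6)−Z(25): -19≡7 → H
G(6)−X(23): -17≡9 → J
T(19)−A(0): 19 → T
Q(16)−V(21): -5≡21 → V

IYTOHJTV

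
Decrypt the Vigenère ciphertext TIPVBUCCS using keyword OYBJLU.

Repeat the key across the ciphertext: OYBJLUOYB
T(19)−O(14): 5 → F
I(8)−Y(24): -16≡10 → K
P(15)−B(1): 14 → O
V(21)−J(9): 12 → M
B(1)−L(11): -10≡16 → Q
U(20)−U(20): 0 → A
C(2)−O(14): -12≡14 → O
C(2)−Y(24): -22≡4 → E
S(18)−B(1): 17 → R

FKOMQAOER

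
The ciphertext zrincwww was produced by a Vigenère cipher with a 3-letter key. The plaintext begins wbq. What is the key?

Subtract each crib letter from the matching ciphertext letter (mod 26):
z(25)−w(22)=3 → d
r(17)−b(1)=16 → q
i(8)−q(16)=-8≡18 → s

dqs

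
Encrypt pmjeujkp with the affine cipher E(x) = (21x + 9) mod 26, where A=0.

mbqpnqlm

p(15): 21·15+9=324≡12 → m
m(12): 21·12+9=261≡1 → b
j(9): 21·9+9=198≡16 → q
e(4): 21·4+9=93≡15 → p
u(20): 21·20+9=429≡13 → n
j(9): 21·9+9=198≡16 → q
k(10): 21·10+9=219≡11 → l
p(15): 21·15+9=324≡12 → m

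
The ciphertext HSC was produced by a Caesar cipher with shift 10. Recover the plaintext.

XIS

H(7): 7−10=-3≡23 → X
S(18): 18−10=8 → I
C(2): 2−10=-8≡18 → S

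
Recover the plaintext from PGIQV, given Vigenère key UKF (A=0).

Repeat the key across the ciphertext: UKFUK
P(15)−U(20): -5≡21 → V
G(6)−K(10): -4≡22 → W
I(8)−F(5): 3 → D
Q(16)−U(20): -4≡22 → W
V(21)−K(10): 11 → L

VWDWL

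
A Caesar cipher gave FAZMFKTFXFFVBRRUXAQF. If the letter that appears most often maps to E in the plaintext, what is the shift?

1

The most frequent ciphertext letter is F (appears 6 times).
F is position 5; E is position 4.
Shift = 1.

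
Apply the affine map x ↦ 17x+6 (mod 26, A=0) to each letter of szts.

apra

s(18): 17·18+6=312≡0 → a
z(25): 17·25+6=431≡15 → p
t(19): 17·19+6=329≡17 → r
s(18): 17·18+6=312≡0 → a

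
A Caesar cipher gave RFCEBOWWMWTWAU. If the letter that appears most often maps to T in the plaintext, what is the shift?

3

The most frequent ciphertext letter is W (appears 4 times).
W is position 22; T is position 19.
Shift = 3.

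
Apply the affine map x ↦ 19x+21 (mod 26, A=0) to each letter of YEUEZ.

Y(24): 19·24+21=477≡9 → J
E(4): 19·4+21=97≡19 → T
U(20): 19·20+21=401≡11 → L
E(4): 19·4+21=97≡19 → T
Z(25): 19·25+21=496≡2 → C

JTLTC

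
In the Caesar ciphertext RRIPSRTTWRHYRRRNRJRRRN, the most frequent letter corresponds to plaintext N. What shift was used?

The most frequent ciphertext letter is R (appears 11 times).
R is position 17; N is position 13.
Shift = 4.

4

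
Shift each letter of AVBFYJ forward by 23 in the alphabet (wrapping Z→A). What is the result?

A(0): 0+23=23 → X
V(21): 21+23=44≡18 → S
B(1): 1+23=24 → Y
F(5): 5+23=28≡2 → C
Y(24): 24+23=47≡21 → V
J(9): 9+23=32≡6 → G

XSYCVG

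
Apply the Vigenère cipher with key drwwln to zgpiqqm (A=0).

Repeat the key across the message: drwwlnd
z(25)+d(3): 28≡2 → c
g(6)+r(17): 23 → x
p(15)+w(22): 37≡11 → l
i(8)+w(22): 30≡4 → e
q(16)+l(11): 27≡1 → b
q(16)+n(13): 29≡3 → d
m(12)+d(3): 15 → p

cxlebdp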